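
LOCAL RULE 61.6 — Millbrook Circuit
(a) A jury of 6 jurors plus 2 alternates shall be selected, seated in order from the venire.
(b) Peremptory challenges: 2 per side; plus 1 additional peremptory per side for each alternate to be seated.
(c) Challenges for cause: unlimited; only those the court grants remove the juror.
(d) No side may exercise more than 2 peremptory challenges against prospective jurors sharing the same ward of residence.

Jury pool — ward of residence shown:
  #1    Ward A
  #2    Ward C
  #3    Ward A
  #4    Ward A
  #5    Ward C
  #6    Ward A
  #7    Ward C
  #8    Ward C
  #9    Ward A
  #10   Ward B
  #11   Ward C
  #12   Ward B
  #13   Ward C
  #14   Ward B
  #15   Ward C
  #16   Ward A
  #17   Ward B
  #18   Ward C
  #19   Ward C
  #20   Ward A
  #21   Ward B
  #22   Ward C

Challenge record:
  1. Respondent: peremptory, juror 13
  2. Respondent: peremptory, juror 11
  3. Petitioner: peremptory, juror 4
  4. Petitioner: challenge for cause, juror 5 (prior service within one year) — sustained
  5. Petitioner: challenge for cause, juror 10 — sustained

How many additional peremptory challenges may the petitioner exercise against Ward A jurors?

Petitioner peremptories so far: #4 — 1 of 4 used, 3 left overall.
Against Ward A: #4 — 1 used; per-ward cap 2 leaves 1.
Binding limit: min(3, 1) = 1.

1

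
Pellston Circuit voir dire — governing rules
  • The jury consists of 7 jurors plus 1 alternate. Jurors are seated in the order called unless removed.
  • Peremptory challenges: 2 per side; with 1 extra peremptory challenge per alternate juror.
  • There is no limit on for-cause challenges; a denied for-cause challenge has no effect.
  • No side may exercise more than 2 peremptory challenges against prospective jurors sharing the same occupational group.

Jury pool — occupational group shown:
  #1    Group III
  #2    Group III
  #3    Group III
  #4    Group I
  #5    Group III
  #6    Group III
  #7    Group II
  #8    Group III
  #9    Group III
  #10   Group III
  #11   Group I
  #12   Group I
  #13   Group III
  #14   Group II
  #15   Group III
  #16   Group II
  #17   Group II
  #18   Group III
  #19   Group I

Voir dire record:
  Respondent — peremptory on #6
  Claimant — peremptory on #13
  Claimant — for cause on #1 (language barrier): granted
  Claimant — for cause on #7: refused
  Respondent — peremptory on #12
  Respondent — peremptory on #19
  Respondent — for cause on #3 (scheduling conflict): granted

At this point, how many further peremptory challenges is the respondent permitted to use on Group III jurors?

0

Respondent peremptories so far: #6, #12, #19 — 3 of 3 used, 0 left overall.
Against Group III: #6 — 1 used; per-group cap 2 leaves 1.
Binding limit: min(0, 1) = 0.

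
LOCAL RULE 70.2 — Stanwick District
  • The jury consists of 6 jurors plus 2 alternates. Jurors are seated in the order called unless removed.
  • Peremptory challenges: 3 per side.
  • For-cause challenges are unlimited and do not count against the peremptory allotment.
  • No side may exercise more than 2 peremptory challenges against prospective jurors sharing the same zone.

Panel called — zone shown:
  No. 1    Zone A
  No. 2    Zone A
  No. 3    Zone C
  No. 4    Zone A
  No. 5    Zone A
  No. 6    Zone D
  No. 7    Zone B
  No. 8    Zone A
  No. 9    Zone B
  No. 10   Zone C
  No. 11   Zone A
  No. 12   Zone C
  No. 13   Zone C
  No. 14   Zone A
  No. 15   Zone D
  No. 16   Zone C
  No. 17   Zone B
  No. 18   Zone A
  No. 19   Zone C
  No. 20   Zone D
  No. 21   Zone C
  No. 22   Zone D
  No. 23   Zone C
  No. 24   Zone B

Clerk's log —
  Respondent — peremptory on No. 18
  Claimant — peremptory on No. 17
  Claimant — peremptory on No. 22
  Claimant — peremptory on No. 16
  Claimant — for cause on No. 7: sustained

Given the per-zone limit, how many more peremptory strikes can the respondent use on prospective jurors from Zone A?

Respondent peremptories so far: #18 — 1 of 3 used, 2 left overall.
Against Zone A: #18 — 1 used; per-zone cap 2 leaves 1.
Binding limit: min(2, 1) = 1.

1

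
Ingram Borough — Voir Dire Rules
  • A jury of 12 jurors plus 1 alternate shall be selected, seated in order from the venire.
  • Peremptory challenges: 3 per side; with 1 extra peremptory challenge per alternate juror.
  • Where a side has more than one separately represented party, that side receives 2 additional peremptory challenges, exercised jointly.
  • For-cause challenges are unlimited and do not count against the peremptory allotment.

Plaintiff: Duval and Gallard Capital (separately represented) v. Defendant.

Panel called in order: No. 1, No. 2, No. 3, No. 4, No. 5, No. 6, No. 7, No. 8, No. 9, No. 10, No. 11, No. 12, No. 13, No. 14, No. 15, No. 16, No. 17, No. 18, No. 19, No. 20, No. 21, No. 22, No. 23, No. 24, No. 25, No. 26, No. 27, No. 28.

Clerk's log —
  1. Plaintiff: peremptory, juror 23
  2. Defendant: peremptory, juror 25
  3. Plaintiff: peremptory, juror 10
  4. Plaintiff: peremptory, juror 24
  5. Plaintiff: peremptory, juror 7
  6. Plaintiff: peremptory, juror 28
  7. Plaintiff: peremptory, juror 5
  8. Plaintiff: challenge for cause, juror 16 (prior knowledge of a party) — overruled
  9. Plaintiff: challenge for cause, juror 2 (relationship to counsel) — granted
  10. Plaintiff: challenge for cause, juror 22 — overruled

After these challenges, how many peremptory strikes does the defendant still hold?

Defendant allotment: 3 base + 1 × 1 alternate = 4.
Defendant peremptories used: #25 — 1.
Remaining: 4 − 1 = 3.

3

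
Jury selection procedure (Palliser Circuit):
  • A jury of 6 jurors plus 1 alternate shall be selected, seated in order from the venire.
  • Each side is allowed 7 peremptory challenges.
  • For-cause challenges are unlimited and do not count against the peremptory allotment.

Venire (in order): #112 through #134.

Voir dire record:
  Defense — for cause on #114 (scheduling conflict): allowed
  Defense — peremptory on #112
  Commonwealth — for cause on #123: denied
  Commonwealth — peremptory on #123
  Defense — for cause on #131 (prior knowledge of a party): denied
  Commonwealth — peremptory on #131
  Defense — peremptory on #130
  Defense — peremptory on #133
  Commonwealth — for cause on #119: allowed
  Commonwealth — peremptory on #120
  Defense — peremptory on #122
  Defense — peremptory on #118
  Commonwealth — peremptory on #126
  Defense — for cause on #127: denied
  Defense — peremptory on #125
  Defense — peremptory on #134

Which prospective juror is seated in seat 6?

124

Removed: #112, #114, #118, #119, #120, #122, #123, #125, #126, #130, #131, #133, #134. (#127 stays — for-cause denied.)
Seating in order: seats 1–6 → #113, #115, #116, #117, #121, #124; alternates → #127.
So seat 6 is #124.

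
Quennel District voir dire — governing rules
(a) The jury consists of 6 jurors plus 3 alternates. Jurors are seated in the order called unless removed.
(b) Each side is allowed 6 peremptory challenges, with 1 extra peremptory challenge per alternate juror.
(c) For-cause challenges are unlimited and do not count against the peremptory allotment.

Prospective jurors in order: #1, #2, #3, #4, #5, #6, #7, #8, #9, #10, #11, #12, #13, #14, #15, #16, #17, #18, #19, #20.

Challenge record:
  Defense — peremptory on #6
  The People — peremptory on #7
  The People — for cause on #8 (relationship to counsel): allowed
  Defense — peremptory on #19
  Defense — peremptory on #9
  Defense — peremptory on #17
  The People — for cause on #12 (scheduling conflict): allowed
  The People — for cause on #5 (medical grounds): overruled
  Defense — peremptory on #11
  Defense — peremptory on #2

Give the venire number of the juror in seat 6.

13

Removed: #2, #6, #7, #8, #9, #11, #12, #17, #19. (#5 stays — for-cause denied.)
Seating in order: seats 1–6 → #1, #3, #4, #5, #10, #13; alternates → #14, #15, #16.
So seat 6 is #13.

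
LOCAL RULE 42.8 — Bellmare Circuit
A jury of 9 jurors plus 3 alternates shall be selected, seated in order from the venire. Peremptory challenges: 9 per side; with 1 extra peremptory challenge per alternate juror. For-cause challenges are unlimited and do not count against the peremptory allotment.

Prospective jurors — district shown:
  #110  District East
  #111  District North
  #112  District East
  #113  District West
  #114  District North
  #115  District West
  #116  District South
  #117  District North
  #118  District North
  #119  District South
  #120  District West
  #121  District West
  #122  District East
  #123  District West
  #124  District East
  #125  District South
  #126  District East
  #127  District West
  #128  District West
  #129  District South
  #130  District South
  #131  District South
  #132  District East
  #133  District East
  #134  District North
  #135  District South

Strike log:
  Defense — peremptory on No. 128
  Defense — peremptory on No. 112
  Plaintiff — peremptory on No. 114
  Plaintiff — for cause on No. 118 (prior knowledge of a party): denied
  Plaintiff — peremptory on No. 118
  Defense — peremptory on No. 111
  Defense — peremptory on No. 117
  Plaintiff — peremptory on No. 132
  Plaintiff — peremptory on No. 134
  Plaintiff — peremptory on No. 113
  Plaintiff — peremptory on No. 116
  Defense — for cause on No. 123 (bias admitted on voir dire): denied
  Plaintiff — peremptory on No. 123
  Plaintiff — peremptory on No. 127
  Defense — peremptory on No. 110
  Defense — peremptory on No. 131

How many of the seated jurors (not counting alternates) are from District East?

Removed: #110, #111, #112, #113, #114, #116, #117, #118, #123, #127, #128, #131, #132, #134.
Seated jurors 1–9: #115, #119, #120, #121, #122, #124, #125, #126, #129 (alternates #130, #133, #135 not counted).
Of those, in District East: #122, #124, #126 → 3.

3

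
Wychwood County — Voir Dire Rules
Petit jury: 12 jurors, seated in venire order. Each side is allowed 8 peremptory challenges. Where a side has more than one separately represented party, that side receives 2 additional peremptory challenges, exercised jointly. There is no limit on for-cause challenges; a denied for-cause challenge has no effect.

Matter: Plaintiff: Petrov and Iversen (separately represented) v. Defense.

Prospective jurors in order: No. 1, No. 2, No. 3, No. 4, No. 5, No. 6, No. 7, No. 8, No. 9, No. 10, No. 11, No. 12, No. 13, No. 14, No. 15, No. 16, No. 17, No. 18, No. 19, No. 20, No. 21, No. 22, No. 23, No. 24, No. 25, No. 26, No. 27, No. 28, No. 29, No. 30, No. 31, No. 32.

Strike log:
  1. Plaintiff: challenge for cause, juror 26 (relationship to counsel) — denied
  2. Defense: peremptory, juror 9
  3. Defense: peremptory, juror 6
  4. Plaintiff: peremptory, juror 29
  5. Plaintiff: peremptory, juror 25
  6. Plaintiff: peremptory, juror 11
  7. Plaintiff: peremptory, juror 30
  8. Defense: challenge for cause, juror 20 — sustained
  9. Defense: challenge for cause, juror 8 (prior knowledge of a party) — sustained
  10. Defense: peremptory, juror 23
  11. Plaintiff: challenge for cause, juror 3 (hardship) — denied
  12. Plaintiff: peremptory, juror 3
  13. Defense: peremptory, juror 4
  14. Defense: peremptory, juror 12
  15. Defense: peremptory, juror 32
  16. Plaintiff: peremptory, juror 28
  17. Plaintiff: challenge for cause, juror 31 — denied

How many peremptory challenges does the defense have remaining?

2

Defense allotment: 8.
Defense peremptories used: #9, #6, #23, #4, #12, #32 — 6 (for-cause on #20, #8 don't count).
Remaining: 8 − 6 = 2.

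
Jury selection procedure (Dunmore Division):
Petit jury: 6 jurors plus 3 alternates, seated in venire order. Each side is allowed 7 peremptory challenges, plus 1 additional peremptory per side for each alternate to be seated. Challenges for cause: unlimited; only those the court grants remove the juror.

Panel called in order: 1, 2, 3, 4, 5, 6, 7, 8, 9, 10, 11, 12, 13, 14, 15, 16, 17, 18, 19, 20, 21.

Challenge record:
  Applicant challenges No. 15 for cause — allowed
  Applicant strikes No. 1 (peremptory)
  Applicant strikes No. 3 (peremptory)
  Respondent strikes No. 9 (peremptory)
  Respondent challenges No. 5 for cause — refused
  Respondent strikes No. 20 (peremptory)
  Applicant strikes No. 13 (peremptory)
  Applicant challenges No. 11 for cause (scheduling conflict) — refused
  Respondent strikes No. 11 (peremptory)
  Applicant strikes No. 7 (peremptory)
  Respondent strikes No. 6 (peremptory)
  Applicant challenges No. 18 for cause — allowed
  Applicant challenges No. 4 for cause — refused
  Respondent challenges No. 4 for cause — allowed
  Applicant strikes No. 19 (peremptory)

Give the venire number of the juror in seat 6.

14

Removed: #1, #3, #4, #6, #7, #9, #11, #13, #15, #18, #19, #20. (#5 stays — for-cause denied.)
Filling seats in venire order through position 6: #2, #5, #8, #10, #12, #14.
So seat 6 is #14.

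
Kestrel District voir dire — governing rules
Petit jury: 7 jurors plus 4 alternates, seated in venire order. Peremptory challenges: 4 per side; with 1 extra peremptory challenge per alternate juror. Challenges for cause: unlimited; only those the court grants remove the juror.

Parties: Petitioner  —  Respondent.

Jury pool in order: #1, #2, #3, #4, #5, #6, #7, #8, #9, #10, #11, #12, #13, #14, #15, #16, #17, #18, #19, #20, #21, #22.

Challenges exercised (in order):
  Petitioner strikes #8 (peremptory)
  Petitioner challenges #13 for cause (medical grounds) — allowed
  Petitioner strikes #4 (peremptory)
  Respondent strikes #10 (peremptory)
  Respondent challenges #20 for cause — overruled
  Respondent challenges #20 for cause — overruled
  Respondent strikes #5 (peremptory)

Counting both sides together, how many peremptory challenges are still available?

12

Petitioner allotment: 4 base + 1 × 4 alternates = 8. Respondent allotment: 4 base + 1 × 4 alternates = 8.
Petitioner peremptories used: #8, #4 — 2 (the for-cause on #13 doesn't count).
Respondent peremptories used: #10, #5 — 2 (for-cause on #20, #20 don't count).
Remaining: (8 − 2) + (8 − 2) = 12.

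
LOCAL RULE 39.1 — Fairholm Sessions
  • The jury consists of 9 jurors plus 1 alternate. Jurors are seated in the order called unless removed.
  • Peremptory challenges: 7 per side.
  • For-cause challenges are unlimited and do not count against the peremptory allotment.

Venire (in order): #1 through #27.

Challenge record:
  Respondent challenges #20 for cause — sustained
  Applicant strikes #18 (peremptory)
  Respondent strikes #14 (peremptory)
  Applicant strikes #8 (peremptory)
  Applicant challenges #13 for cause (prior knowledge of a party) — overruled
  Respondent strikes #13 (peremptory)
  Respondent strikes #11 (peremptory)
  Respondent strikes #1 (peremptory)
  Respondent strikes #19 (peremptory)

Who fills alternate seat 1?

Removed: #1, #8, #11, #13, #14, #18, #19, #20.
Seating in order: seats 1–9 → #2, #3, #4, #5, #6, #7, #9, #10, #12; alternates → #15.
So alternate 1 is #15.

15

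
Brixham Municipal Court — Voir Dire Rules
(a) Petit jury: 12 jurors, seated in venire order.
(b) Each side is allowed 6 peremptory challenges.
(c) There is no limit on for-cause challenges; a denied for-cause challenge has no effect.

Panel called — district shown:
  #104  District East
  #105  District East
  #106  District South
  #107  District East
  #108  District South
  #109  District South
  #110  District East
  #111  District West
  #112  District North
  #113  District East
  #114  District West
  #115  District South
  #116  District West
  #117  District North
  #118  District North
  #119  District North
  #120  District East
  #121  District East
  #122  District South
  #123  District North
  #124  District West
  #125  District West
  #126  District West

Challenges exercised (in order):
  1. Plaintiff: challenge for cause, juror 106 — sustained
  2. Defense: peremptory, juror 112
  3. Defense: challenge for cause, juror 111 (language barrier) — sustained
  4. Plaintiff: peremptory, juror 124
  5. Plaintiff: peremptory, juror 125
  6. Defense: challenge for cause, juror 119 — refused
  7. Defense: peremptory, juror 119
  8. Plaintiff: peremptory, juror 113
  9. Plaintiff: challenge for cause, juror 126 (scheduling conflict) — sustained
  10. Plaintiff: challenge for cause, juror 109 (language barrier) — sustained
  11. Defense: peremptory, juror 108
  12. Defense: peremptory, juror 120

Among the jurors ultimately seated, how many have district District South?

Removed: #106, #108, #109, #111, #112, #113, #119, #120, #124, #125, #126.
Seated jurors 1–12: #104, #105, #107, #110, #114, #115, #116, #117, #118, #121, #122, #123.
Of those, in District South: #115, #122 → 2.

2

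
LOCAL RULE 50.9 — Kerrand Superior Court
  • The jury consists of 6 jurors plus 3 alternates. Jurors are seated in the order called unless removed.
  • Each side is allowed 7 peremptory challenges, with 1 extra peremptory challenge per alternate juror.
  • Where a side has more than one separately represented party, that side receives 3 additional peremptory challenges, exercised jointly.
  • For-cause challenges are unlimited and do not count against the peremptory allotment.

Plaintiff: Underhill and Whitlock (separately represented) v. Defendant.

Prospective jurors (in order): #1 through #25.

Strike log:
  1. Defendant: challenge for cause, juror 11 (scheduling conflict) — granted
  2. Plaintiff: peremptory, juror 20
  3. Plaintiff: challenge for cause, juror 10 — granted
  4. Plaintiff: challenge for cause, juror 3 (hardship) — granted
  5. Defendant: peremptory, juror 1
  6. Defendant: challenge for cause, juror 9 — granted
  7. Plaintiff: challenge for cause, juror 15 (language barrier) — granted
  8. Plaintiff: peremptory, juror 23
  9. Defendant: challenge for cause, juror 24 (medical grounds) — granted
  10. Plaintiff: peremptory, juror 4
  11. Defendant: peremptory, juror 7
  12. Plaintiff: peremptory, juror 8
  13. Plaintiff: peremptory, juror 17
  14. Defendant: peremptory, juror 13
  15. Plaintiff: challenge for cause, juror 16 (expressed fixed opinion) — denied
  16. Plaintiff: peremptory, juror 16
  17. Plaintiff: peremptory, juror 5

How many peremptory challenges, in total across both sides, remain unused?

Plaintiff allotment: 7 base + 1 × 3 alternates + 3 multi-party = 13. Defendant allotment: 7 base + 1 × 3 alternates = 10.
Plaintiff peremptories used: #20, #23, #4, #8, #17, #16, #5 — 7 (for-cause on #10, #3, #15, #16 don't count).
Defendant peremptories used: #1, #7, #13 — 3 (for-cause on #11, #9, #24 don't count).
Remaining: (13 − 7) + (10 − 3) = 13.

13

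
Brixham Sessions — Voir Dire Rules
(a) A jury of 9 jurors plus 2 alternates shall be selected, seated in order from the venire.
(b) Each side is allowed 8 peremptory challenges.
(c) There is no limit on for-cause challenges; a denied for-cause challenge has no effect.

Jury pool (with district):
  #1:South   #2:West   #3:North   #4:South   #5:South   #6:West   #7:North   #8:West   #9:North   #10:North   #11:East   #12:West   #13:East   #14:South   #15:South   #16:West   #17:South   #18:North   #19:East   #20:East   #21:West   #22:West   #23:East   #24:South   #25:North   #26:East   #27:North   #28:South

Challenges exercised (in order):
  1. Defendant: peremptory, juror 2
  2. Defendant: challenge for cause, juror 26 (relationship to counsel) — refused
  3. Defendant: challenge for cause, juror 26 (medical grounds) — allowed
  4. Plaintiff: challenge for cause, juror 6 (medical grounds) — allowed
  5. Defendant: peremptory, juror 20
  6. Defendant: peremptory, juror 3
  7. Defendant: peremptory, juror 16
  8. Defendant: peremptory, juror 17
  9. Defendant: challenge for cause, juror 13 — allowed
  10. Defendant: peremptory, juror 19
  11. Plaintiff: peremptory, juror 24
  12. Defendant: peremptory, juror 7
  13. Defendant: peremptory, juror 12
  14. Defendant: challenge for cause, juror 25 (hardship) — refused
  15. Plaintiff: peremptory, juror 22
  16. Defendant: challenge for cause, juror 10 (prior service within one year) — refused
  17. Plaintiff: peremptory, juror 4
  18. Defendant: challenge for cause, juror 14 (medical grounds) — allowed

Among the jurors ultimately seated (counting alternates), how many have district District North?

Removed: #2, #3, #4, #6, #7, #12, #13, #14, #16, #17, #19, #20, #22, #24, #26.
Seated (11 incl. alternates): #1, #5, #8, #9, #10, #11, #15, #18, #21, #23, #25.
Of those, in District North: #9, #10, #18, #25 → 4.

4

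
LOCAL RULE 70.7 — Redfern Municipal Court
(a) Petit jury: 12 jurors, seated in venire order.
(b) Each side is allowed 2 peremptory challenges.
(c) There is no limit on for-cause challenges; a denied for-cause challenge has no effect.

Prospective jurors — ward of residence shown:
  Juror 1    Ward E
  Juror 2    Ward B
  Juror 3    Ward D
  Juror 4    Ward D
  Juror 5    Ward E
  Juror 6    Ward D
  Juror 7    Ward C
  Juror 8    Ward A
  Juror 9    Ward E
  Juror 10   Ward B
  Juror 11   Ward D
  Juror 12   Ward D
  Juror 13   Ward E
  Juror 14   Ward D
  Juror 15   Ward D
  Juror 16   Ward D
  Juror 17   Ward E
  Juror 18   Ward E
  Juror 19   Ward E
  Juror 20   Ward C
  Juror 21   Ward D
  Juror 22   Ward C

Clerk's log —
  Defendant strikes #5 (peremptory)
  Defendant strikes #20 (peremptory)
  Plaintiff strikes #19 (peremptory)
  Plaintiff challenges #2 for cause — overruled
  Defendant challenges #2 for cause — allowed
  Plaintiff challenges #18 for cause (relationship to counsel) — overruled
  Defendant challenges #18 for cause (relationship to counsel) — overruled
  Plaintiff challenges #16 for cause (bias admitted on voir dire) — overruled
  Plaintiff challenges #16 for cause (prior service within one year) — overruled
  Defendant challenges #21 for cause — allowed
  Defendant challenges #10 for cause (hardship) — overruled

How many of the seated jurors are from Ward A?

1

Removed: #2, #5, #19, #20, #21.
Seated jurors 1–12: #1, #3, #4, #6, #7, #8, #9, #10, #11, #12, #13, #14.
Of those, in Ward A: #8 → 1.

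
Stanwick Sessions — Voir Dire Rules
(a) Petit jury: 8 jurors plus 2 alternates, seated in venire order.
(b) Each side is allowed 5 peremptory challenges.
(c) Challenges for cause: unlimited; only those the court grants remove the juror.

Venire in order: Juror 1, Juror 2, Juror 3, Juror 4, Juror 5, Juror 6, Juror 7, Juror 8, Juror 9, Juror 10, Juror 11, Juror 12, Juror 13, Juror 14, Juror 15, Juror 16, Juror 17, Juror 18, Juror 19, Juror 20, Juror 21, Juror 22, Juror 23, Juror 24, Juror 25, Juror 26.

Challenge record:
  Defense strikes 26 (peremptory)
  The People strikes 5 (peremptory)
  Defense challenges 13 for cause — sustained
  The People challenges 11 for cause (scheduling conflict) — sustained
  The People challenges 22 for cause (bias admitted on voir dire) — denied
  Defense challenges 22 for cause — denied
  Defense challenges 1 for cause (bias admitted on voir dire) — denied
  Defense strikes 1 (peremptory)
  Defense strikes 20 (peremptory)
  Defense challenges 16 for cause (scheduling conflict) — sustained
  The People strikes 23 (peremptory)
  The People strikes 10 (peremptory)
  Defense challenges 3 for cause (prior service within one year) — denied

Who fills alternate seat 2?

Removed: #1, #5, #10, #11, #13, #16, #20, #23, #26. (#3, #22 stay — for-cause denied.)
Seating in order: seats 1–8 → #2, #3, #4, #6, #7, #8, #9, #12; alternates → #14, #15.
So alternate 2 is #15.

15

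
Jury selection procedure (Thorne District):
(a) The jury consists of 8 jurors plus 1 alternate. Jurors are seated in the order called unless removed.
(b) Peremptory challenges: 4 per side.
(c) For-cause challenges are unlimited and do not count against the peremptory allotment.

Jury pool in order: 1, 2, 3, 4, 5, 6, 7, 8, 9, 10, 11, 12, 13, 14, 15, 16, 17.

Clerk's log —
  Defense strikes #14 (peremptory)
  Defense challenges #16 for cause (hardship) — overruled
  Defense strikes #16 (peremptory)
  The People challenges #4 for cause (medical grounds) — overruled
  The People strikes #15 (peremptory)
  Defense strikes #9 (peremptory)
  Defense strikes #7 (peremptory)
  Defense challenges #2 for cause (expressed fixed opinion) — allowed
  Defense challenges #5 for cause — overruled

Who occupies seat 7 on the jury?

Removed: #2, #7, #9, #14, #15, #16. (#4, #5 stay — for-cause denied.)
Filling seats in venire order through position 7: #1, #3, #4, #5, #6, #8, #10.
So seat 7 is #10.

10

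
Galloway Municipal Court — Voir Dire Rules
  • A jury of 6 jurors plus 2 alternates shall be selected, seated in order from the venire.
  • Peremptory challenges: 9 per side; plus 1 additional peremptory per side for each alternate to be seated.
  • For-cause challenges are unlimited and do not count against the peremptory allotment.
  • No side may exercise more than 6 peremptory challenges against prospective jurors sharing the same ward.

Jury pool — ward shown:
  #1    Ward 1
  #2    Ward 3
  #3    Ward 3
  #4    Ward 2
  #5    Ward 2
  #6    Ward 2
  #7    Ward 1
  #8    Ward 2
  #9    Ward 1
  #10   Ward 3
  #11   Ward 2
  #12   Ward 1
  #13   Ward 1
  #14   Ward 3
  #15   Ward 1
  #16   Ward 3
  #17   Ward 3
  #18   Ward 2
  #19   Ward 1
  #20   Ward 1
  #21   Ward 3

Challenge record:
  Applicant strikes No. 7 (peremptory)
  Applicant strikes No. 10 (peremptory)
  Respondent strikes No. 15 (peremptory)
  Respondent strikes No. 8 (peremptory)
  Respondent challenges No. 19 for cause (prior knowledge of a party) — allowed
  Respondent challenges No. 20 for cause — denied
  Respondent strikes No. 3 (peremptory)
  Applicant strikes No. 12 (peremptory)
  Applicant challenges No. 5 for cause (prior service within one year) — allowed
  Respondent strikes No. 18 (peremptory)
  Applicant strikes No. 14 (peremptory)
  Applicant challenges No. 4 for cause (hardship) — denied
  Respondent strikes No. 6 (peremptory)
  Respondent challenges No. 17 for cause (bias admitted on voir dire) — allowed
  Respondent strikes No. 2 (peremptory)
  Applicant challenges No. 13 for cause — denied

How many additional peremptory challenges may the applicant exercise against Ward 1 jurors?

Applicant peremptories so far: #7, #10, #12, #14 — 4 of 11 used, 7 left overall.
Against Ward 1: #7, #12 — 2 used; per-ward cap 6 leaves 4.
Binding limit: min(7, 4) = 4.

4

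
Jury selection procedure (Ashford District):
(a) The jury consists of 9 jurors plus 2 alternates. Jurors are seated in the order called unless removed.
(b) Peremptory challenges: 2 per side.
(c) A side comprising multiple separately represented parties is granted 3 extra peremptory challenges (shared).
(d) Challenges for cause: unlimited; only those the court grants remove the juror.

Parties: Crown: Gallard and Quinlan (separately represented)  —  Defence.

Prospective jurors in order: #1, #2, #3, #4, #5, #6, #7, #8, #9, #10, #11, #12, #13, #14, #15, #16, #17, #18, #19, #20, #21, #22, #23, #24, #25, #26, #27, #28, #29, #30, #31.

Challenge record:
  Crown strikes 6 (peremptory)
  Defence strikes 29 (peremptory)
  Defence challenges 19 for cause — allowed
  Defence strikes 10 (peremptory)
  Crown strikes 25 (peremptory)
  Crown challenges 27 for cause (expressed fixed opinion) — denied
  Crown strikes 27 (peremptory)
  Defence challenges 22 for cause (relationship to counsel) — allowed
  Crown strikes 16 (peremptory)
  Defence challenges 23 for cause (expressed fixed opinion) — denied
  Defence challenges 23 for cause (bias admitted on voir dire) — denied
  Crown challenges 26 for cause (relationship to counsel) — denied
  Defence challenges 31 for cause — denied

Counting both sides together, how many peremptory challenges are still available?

1

Crown allotment: 2 base + 3 multi-party = 5. Defence allotment: 2.
Crown peremptories used: #6, #25, #27, #16 — 4 (for-cause on #27, #26 don't count).
Defence peremptories used: #29, #10 — 2 (for-cause on #19, #22, #23, #23, #31 don't count).
Remaining: (5 − 4) + (2 − 2) = 1.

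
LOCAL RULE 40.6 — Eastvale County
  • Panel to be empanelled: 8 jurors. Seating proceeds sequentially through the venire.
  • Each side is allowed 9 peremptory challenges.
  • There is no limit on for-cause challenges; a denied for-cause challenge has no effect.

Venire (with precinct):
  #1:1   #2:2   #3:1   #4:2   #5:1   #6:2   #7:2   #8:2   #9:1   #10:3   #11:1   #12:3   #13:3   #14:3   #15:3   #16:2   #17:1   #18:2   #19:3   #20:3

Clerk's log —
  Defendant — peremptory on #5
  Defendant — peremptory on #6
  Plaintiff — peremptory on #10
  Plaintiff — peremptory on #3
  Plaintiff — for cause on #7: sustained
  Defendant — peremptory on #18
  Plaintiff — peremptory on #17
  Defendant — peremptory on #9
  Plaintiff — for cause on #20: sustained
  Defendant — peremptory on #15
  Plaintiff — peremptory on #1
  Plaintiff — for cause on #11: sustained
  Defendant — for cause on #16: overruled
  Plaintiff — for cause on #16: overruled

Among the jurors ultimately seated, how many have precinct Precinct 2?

4

Removed: #1, #3, #5, #6, #7, #9, #10, #11, #15, #17, #18, #20.
Seated jurors 1–8: #2, #4, #8, #12, #13, #14, #16, #19.
Of those, in Precinct 2: #2, #4, #8, #16 → 4.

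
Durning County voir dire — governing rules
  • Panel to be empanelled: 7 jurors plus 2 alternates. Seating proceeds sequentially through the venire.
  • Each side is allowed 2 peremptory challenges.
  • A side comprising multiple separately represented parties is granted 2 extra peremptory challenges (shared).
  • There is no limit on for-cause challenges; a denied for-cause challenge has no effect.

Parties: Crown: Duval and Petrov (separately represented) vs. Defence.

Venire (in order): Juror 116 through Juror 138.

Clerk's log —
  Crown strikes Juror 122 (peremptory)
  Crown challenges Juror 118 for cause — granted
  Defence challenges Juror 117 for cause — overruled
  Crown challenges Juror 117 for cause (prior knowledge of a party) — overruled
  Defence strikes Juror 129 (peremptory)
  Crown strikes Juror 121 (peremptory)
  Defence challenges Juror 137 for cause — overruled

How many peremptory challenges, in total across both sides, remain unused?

Crown allotment: 2 base + 2 multi-party = 4. Defence allotment: 2.
Crown peremptories used: #122, #121 — 2 (for-cause on #118, #117 don't count).
Defence peremptories used: #129 — 1 (for-cause on #117, #137 don't count).
Remaining: (4 − 2) + (2 − 1) = 3.

3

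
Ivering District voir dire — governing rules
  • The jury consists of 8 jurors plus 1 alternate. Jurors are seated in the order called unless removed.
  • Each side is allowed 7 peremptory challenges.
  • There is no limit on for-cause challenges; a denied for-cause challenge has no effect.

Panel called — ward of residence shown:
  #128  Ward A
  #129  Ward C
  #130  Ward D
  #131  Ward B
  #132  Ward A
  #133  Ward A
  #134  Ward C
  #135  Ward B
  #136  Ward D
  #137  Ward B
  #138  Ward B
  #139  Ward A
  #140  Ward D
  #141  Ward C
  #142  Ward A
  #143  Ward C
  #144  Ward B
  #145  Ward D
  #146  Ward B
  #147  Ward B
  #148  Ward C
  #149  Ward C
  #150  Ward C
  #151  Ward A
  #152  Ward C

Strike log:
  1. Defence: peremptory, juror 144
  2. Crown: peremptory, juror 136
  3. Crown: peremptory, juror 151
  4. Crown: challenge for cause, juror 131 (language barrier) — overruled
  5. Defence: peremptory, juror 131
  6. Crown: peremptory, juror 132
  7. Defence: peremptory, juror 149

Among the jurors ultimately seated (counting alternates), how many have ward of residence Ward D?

1

Removed: #131, #132, #136, #144, #149, #151.
Seated (9 incl. alternates): #128, #129, #130, #133, #134, #135, #137, #138, #139.
Of those, in Ward D: #130 → 1.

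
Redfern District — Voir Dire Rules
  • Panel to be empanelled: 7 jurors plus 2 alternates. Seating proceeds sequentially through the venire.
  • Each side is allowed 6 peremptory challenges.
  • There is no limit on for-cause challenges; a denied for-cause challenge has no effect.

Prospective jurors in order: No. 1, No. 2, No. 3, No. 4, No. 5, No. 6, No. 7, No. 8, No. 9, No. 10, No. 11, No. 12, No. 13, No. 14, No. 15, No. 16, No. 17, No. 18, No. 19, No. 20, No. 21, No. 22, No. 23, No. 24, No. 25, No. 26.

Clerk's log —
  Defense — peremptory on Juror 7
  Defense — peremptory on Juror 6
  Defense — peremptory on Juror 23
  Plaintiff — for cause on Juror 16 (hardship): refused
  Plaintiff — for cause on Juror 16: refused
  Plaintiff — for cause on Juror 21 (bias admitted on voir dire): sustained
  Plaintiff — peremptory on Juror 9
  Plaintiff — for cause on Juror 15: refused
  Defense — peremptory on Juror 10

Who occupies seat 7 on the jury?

11

Removed: #6, #7, #9, #10, #21, #23. (#15, #16 stay — for-cause denied.)
Seating in order: seats 1–7 → #1, #2, #3, #4, #5, #8, #11; alternates → #12, #13.
So seat 7 is #11.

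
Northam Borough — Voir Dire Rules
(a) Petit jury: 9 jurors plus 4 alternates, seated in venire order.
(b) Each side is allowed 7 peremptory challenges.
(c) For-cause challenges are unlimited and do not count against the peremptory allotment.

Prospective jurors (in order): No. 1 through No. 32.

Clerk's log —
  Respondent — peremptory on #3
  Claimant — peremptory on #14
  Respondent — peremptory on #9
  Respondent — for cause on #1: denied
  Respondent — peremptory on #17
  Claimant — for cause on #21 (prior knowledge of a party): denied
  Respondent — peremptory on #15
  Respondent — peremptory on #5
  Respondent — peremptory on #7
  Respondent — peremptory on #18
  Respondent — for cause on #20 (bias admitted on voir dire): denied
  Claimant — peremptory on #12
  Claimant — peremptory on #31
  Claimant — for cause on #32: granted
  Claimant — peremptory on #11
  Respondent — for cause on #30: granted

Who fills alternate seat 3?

22

Removed: #3, #5, #7, #9, #11, #12, #14, #15, #17, #18, #30, #31, #32. (#1, #20, #21 stay — for-cause denied.)
Seating in order: seats 1–9 → #1, #2, #4, #6, #8, #10, #13, #16, #19; alternates → #20, #21, #22, #23.
So alternate 3 is #22.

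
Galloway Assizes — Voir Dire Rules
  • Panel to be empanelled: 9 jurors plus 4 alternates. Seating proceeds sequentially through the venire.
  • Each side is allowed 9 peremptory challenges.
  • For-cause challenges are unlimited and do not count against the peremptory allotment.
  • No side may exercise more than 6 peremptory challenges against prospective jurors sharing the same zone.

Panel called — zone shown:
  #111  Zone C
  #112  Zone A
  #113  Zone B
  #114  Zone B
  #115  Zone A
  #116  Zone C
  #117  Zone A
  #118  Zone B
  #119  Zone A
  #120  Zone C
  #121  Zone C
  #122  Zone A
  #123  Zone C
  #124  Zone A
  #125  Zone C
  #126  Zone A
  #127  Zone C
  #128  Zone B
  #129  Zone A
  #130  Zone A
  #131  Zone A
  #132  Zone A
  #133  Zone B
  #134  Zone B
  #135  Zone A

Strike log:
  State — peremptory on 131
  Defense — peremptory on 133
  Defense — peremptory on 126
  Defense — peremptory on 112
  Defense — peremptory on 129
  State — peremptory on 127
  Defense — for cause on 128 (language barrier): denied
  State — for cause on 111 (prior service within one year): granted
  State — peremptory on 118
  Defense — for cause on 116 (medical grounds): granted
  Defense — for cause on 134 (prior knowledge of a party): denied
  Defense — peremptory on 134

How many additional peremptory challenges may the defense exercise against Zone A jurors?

Defense peremptories so far: #133, #126, #112, #129, #134 — 5 of 9 used, 4 left overall.
Against Zone A: #126, #112, #129 — 3 used; per-zone cap 6 leaves 3.
Binding limit: min(4, 3) = 3.

3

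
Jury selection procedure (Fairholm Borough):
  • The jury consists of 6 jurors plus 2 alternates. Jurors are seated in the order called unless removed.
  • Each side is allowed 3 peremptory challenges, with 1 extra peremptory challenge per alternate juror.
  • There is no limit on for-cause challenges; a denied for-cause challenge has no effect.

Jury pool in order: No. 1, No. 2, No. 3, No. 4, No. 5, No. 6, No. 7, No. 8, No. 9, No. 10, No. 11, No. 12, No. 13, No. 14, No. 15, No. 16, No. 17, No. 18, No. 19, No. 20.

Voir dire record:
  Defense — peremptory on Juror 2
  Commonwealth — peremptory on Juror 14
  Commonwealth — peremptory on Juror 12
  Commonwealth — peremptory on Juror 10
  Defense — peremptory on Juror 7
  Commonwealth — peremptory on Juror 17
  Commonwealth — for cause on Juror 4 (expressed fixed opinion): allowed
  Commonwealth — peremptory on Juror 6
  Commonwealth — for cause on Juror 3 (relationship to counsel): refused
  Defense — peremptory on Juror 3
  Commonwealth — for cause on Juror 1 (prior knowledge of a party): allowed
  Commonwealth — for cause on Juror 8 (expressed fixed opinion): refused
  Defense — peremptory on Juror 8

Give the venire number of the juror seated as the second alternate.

Removed: #1, #2, #3, #4, #6, #7, #8, #10, #12, #14, #17.
Seating in order: seats 1–6 → #5, #9, #11, #13, #15, #16; alternates → #18, #19.
So alternate 2 is #19.

19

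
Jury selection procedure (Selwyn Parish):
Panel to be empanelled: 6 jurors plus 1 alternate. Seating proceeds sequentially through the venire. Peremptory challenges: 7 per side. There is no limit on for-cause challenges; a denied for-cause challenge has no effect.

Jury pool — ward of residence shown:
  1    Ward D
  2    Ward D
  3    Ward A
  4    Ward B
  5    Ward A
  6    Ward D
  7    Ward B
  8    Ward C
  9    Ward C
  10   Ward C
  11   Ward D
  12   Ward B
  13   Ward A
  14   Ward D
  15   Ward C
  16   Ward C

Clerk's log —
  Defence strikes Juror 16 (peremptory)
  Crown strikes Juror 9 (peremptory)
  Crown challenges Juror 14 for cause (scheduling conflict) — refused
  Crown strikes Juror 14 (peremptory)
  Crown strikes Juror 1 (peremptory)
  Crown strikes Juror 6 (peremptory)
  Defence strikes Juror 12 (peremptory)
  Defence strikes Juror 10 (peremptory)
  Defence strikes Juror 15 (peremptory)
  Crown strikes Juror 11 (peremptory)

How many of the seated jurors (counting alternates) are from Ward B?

2

Removed: #1, #6, #9, #10, #11, #12, #14, #15, #16.
Seated (7 incl. alternates): #2, #3, #4, #5, #7, #8, #13.
Of those, in Ward B: #4, #7 → 2.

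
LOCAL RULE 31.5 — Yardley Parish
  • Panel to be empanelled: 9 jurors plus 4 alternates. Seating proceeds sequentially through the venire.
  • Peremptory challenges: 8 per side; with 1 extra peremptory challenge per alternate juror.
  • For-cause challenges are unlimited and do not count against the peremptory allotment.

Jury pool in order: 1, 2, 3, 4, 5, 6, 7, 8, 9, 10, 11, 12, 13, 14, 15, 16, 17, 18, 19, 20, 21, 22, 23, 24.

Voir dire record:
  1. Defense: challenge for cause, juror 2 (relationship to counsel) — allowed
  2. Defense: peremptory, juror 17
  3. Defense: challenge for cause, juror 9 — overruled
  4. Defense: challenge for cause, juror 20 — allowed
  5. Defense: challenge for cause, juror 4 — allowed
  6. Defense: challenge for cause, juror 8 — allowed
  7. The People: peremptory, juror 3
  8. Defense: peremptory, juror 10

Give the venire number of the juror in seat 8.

13

Removed: #2, #3, #4, #8, #10, #17, #20. (#9 stays — for-cause denied.)
Seating in order: seats 1–9 → #1, #5, #6, #7, #9, #11, #12, #13, #14; alternates → #15, #16, #18, #19.
So seat 8 is #13.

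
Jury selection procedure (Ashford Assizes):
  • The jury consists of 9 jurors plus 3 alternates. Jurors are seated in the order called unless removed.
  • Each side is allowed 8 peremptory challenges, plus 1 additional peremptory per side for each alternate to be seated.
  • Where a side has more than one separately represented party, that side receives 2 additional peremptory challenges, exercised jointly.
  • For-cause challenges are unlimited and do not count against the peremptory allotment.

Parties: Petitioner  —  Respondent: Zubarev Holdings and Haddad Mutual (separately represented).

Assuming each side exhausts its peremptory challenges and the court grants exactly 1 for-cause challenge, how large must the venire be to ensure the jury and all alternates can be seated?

Seats to fill: 9 + 3 alternates = 12.
Peremptories — Petitioner: 8 + 1×3 = 11; Respondent: 8 + 1×3 + 2 = 13; total 24.
For-cause removals: 1.
Minimum venire: 12 + 24 + 1 = 37.

37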